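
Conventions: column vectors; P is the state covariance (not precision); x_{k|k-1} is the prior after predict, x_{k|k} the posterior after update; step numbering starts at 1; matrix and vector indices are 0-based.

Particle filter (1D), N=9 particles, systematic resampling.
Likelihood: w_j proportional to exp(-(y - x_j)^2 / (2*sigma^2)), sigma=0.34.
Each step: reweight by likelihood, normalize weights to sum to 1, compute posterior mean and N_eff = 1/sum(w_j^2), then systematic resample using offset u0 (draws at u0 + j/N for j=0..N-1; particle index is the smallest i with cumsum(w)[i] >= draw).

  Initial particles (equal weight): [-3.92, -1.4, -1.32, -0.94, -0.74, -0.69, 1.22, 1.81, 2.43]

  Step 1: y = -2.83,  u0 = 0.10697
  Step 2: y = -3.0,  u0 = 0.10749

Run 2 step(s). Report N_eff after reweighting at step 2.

N_eff = 8.0004

step 1: w=[0.9676, 0.0238, 0.0086, 0.0000, 0.0000, 0.0000, 0.0000, 0.0000, 0.0000]  mean=-3.8376  Neff=1.0674  idx=[0, 0, 0, 0, 0, 0, 0, 0, 2]
step 2: w=[0.1250, 0.1250, 0.1250, 0.1250, 0.1250, 0.1250, 0.1250, 0.1250, 0.0000]  mean=-3.9199  Neff=8.0004  idx=[0, 1, 2, 3, 4, 5, 6, 7, 7]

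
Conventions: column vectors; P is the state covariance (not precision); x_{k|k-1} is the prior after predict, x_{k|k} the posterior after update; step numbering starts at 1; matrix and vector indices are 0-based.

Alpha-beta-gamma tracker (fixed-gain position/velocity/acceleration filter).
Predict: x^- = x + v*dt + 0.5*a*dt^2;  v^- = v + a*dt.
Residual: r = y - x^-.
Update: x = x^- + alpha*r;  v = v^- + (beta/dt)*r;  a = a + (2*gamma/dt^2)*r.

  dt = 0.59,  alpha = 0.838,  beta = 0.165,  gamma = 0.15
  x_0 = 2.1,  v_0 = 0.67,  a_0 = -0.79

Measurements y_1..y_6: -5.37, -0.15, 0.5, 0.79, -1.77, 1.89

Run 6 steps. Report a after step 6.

a_post = 5.8266

step 1: x_pred=2.3578  r=-7.7278  x^+=-4.1181  v^+=-1.9573  a^+=-7.4500
step 2: x_pred=-6.5696  r=6.4196  x^+=-1.1900  v^+=-4.5575  a^+=-1.9175
step 3: x_pred=-4.2126  r=4.7126  x^+=-0.2634  v^+=-4.3708  a^+=2.1439
step 4: x_pred=-2.4691  r=3.2591  x^+=0.2620  v^+=-2.1945  a^+=4.9527
step 5: x_pred=-0.1707  r=-1.5993  x^+=-1.5109  v^+=0.2804  a^+=3.5744
step 6: x_pred=-0.7234  r=2.6134  x^+=1.4666  v^+=3.1201  a^+=5.8266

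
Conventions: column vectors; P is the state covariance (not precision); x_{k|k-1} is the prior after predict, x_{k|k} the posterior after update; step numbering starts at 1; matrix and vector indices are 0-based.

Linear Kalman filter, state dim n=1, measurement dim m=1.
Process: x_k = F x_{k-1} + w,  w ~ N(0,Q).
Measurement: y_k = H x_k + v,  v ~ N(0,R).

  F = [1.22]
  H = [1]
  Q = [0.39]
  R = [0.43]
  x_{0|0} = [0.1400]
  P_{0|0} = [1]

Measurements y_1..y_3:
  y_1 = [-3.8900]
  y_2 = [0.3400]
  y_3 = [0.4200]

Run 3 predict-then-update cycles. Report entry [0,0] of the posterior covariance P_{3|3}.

P_post[0,0] = 0.2826

step 1: x^-=[0.1708]  P^-=[1.8784]  S=[2.3084]  K=[0.8137]  nu=[-4.0608]  x^+=[-3.1336]  P^+=[0.3499]
step 2: x^-=[-3.8230]  P^-=[0.9108]  S=[1.3408]  K=[0.6793]  nu=[4.1630]  x^+=[-0.9951]  P^+=[0.2921]
step 3: x^-=[-1.2140]  P^-=[0.8248]  S=[1.2548]  K=[0.6573]  nu=[1.6340]  x^+=[-0.1400]  P^+=[0.2826]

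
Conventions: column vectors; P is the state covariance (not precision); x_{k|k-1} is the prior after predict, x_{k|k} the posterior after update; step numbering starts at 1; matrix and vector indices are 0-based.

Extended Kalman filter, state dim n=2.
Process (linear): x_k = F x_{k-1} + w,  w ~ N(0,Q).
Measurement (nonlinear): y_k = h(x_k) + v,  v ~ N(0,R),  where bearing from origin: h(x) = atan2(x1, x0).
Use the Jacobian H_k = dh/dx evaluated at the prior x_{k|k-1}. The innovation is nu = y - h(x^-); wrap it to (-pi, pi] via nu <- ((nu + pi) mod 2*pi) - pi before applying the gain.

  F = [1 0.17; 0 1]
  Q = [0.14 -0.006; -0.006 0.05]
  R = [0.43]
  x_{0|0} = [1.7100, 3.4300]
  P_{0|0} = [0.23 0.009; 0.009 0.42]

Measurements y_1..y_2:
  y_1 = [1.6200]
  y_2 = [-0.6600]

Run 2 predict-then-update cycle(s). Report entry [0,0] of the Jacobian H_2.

step 1: x^-=[2.2931, 3.4300]  P^-=[0.3852 0.0744; 0.0744 0.4700]  H_jac=[-0.2015 0.1347]  S=[0.4501]  K=[-0.1502; 0.1073]  nu=[0.6385]  x^+=[2.1972, 3.4985]  P^+=[0.3750 0.0817; 0.0817 0.4648]
step 2: x^-=[2.7920, 3.4985]  P^-=[0.5562 0.1547; 0.1547 0.5148]  H_jac=[-0.1746 0.1394]  S=[0.4494]  K=[-0.1682; 0.0995]  nu=[-1.5573]  x^+=[3.0538, 3.3435]  P^+=[0.5435 0.1622; 0.1622 0.5104]

H_jac[0,0] = -0.1746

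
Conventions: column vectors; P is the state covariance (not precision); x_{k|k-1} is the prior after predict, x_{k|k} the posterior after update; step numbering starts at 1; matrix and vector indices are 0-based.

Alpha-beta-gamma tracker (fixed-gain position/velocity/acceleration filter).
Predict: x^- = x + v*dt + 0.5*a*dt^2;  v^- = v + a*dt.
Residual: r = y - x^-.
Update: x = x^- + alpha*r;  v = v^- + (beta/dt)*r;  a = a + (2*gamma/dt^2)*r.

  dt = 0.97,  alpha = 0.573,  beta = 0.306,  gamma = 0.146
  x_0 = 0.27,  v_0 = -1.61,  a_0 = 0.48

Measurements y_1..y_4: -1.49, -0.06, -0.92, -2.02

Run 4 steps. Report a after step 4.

a_post = 0.2707

step 1: x_pred=-1.0659  r=-0.4241  x^+=-1.3089  v^+=-1.2782  a^+=0.3484
step 2: x_pred=-2.3849  r=2.3249  x^+=-1.0527  v^+=-0.2069  a^+=1.0699
step 3: x_pred=-0.7500  r=-0.1700  x^+=-0.8474  v^+=0.7773  a^+=1.0171
step 4: x_pred=0.3851  r=-2.4051  x^+=-0.9930  v^+=1.0052  a^+=0.2707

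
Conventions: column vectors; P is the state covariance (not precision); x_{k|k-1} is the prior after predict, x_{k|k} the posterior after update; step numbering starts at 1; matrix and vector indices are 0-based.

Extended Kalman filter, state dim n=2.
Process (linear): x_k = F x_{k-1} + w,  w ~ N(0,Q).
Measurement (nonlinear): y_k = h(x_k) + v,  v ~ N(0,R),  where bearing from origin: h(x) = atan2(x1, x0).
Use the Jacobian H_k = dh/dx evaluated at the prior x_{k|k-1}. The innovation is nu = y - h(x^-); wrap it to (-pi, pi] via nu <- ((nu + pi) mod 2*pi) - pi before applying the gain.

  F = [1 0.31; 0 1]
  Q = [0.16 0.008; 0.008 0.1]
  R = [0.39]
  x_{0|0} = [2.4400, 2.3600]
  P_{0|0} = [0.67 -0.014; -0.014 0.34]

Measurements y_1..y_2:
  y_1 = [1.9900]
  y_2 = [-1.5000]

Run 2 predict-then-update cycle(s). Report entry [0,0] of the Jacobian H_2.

H_jac[0,0] = -0.1305

step 1: x^-=[3.1716, 2.3600]  P^-=[0.8540 0.0994; 0.0994 0.4400]  H_jac=[-0.1510 0.2029]  S=[0.4215]  K=[-0.2581; 0.1762]  nu=[1.3503]  x^+=[2.8231, 2.5980]  P^+=[0.8259 0.1186; 0.1186 0.4269]
step 2: x^-=[3.6285, 2.5980]  P^-=[1.1005 0.2589; 0.2589 0.5269]  H_jac=[-0.1305 0.1822]  S=[0.4139]  K=[-0.2329; 0.1503]  nu=[-2.1214]  x^+=[4.1225, 2.2790]  P^+=[1.0780 0.2734; 0.2734 0.5176]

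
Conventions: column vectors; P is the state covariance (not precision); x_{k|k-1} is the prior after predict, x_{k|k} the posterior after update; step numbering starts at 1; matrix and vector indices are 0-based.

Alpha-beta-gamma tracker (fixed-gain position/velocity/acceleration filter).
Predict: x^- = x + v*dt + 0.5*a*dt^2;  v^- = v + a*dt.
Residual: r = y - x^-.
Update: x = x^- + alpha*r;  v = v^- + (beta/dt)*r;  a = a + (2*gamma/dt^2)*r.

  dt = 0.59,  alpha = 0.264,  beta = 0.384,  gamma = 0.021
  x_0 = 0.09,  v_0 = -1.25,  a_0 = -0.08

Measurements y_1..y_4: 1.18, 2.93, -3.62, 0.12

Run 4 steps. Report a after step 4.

a_post = -0.0926

step 1: x_pred=-0.6614  r=1.8414  x^+=-0.1753  v^+=-0.0987  a^+=0.1422
step 2: x_pred=-0.2088  r=3.1388  x^+=0.6199  v^+=2.0280  a^+=0.5209
step 3: x_pred=1.9071  r=-5.5271  x^+=0.4479  v^+=-1.2619  a^+=-0.1460
step 4: x_pred=-0.3220  r=0.4420  x^+=-0.2053  v^+=-1.0604  a^+=-0.0926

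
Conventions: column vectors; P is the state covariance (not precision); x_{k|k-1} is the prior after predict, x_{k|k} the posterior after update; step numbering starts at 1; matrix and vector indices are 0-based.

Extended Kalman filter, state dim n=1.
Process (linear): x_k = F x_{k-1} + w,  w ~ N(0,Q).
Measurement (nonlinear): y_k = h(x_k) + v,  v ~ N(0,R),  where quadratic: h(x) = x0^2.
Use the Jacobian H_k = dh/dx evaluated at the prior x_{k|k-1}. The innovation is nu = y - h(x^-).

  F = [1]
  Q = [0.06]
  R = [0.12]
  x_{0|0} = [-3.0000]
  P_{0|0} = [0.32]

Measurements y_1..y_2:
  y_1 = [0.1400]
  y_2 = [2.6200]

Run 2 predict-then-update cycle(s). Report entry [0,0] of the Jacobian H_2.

step 1: x^-=[-3.0000]  P^-=[0.3800]  H_jac=[-6.0000]  S=[13.8000]  K=[-0.1652]  nu=[-8.8600]  x^+=[-1.5362]  P^+=[0.0033]
step 2: x^-=[-1.5362]  P^-=[0.0633]  H_jac=[-3.0723]  S=[0.7176]  K=[-0.2711]  nu=[0.2602]  x^+=[-1.6067]  P^+=[0.0106]

H_jac[0,0] = -3.0723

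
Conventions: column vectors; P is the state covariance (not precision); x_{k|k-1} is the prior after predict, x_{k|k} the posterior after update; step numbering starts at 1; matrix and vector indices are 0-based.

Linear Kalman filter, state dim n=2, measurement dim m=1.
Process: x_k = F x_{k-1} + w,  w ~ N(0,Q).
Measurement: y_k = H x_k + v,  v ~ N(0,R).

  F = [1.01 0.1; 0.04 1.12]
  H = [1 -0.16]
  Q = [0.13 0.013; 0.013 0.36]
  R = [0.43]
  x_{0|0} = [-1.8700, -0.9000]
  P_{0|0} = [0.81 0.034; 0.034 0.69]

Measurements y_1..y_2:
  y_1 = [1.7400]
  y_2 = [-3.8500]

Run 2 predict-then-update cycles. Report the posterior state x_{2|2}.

x_post = [-1.9400, -1.6370]

step 1: x^-=[-1.9787, -1.0828]  P^-=[0.9700 0.1616; 0.1616 1.2299]  S=[1.3798]  K=[0.6843; -0.0255]  nu=[3.5455]  x^+=[0.4474, -1.1732]  P^+=[0.3240 0.1857; 0.1857 1.2290]
step 2: x^-=[0.3346, -1.2961]  P^-=[0.5103 0.3745; 0.3745 1.9188]  S=[0.8695]  K=[0.5179; 0.0776]  nu=[-4.3919]  x^+=[-1.9400, -1.6370]  P^+=[0.2770 0.3395; 0.3395 1.9135]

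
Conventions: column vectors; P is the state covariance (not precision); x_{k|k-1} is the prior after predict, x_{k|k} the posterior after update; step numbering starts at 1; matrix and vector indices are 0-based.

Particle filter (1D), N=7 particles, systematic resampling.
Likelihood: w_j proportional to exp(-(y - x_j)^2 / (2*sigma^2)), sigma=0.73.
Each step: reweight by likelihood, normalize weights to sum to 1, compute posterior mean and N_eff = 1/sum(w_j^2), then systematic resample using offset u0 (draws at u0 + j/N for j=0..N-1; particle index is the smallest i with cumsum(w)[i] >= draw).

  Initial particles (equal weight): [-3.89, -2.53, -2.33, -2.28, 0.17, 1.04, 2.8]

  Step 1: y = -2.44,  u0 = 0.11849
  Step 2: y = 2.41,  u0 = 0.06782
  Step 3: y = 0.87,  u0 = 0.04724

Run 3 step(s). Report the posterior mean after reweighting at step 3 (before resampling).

step 1: w=[0.0449, 0.3203, 0.3191, 0.3151, 0.0005, 0.0000, 0.0000]  mean=-2.4470  Neff=3.2705  idx=[1, 1, 2, 2, 3, 3, 3]
step 2: w=[0.0232, 0.0232, 0.1430, 0.1430, 0.2225, 0.2225, 0.2225]  mean=-2.3059  Neff=5.2491  idx=[2, 3, 4, 4, 5, 6, 6]
step 3: w=[0.1145, 0.1145, 0.1542, 0.1542, 0.1542, 0.1542, 0.1542]  mean=-2.2914  Neff=6.8912  idx=[0, 1, 2, 3, 4, 5, 6]

post_mean = -2.2914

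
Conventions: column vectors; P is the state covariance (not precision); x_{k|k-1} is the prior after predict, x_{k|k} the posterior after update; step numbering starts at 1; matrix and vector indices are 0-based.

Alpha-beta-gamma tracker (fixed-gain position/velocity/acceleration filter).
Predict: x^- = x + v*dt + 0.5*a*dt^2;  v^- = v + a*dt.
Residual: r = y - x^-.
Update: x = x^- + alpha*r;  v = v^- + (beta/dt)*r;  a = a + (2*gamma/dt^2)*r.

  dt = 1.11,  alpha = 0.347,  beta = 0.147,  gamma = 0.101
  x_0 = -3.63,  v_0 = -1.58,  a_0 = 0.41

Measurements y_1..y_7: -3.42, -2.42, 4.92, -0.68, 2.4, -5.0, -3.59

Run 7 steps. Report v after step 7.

v_post = -0.2607

step 1: x_pred=-5.1312  r=1.7112  x^+=-4.5374  v^+=-0.8983  a^+=0.6906
step 2: x_pred=-5.1091  r=2.6891  x^+=-4.1760  v^+=0.2244  a^+=1.1314
step 3: x_pred=-3.2299  r=8.1499  x^+=-0.4019  v^+=2.5596  a^+=2.4676
step 4: x_pred=3.9594  r=-4.6394  x^+=2.3495  v^+=4.6842  a^+=1.7070
step 5: x_pred=8.6005  r=-6.2005  x^+=6.4489  v^+=5.7578  a^+=0.6904
step 6: x_pred=13.2654  r=-18.2654  x^+=6.9273  v^+=4.1052  a^+=-2.3042
step 7: x_pred=10.0646  r=-13.6546  x^+=5.3264  v^+=-0.2607  a^+=-4.5428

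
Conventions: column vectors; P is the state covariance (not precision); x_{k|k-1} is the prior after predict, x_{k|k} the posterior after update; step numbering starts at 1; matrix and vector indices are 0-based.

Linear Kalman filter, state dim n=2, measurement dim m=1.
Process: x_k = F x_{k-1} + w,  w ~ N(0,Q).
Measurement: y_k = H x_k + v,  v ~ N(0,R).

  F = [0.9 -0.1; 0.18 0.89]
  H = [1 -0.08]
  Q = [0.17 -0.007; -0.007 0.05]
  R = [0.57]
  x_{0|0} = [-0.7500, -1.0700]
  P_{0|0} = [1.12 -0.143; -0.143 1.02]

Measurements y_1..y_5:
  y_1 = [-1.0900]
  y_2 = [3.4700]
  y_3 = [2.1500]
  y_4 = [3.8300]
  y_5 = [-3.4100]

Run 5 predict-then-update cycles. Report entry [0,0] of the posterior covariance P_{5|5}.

P_post[0,0] = 0.2178

step 1: x^-=[-0.5680, -1.0873]  P^-=[1.1131 -0.0283; -0.0283 0.8484]  S=[1.6931]  K=[0.6588; -0.0568]  nu=[-0.6090]  x^+=[-0.9692, -1.0527]  P^+=[0.3783 0.0351; 0.0351 0.8429]
step 2: x^-=[-0.7670, -1.1114]  P^-=[0.4786 0.0067; 0.0067 0.7412]  S=[1.0522]  K=[0.4543; -0.0500]  nu=[4.1481]  x^+=[1.1174, -1.3187]  P^+=[0.2614 0.0306; 0.0306 0.7386]
step 3: x^-=[1.1376, -0.9725]  P^-=[0.3836 -0.0064; -0.0064 0.6533]  S=[0.9588]  K=[0.4006; -0.0612]  nu=[0.9346]  x^+=[1.5120, -1.0297]  P^+=[0.2297 0.0171; 0.0171 0.6497]
step 4: x^-=[1.4638, -0.6442]  P^-=[0.3595 -0.0142; -0.0142 0.5775]  S=[0.9355]  K=[0.3855; -0.0646]  nu=[2.3147]  x^+=[2.3561, -0.7938]  P^+=[0.2205 0.0091; 0.0091 0.5736]
step 5: x^-=[2.1999, -0.2824]  P^-=[0.3527 -0.0152; -0.0152 0.5144]  S=[0.9284]  K=[0.3812; -0.0607]  nu=[-5.6325]  x^+=[0.0528, 0.0598]  P^+=[0.2178 0.0063; 0.0063 0.5110]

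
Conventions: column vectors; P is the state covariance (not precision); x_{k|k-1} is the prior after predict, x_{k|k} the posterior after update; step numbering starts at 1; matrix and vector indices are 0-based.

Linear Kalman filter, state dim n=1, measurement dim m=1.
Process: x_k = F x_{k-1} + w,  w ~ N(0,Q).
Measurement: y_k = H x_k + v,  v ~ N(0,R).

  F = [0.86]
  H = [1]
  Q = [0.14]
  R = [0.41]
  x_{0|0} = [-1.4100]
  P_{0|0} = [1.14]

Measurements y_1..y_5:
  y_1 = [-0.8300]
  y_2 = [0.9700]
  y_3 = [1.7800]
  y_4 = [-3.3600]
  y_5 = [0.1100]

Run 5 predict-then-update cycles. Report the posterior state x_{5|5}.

x_post = [-0.4485]

step 1: x^-=[-1.2126]  P^-=[0.9831]  S=[1.3931]  K=[0.7057]  nu=[0.3826]  x^+=[-0.9426]  P^+=[0.2893]
step 2: x^-=[-0.8106]  P^-=[0.3540]  S=[0.7640]  K=[0.4633]  nu=[1.7806]  x^+=[0.0144]  P^+=[0.1900]
step 3: x^-=[0.0124]  P^-=[0.2805]  S=[0.6905]  K=[0.4062]  nu=[1.7676]  x^+=[0.7305]  P^+=[0.1666]
step 4: x^-=[0.6282]  P^-=[0.2632]  S=[0.6732]  K=[0.3910]  nu=[-3.9882]  x^+=[-0.9310]  P^+=[0.1603]
step 5: x^-=[-0.8007]  P^-=[0.2586]  S=[0.6686]  K=[0.3867]  nu=[0.9107]  x^+=[-0.4485]  P^+=[0.1586]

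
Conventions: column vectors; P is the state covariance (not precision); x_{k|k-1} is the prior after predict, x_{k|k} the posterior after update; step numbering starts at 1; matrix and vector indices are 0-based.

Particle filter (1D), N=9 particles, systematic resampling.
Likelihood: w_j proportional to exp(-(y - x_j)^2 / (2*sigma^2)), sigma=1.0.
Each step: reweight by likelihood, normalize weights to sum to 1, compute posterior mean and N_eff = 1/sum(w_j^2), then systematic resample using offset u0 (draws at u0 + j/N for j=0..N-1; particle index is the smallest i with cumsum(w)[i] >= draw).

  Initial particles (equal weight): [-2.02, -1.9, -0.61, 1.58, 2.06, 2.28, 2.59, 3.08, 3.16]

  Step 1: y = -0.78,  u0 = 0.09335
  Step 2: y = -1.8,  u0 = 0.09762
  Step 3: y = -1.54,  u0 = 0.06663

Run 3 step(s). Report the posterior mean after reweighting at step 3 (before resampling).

post_mean = -1.6053

step 1: w=[0.2232, 0.2572, 0.4747, 0.0297, 0.0085, 0.0045, 0.0016, 0.0003, 0.0002]  mean=-1.1487  Neff=2.9214  idx=[0, 0, 1, 1, 2, 2, 2, 2, 3]
step 2: w=[0.1650, 0.1650, 0.1682, 0.1682, 0.0833, 0.0833, 0.0833, 0.0833, 0.0006]  mean=-1.5080  Neff=7.2068  idx=[0, 1, 1, 2, 3, 3, 5, 6, 7]
step 3: w=[0.1199, 0.1199, 0.1199, 0.1261, 0.1261, 0.1261, 0.0873, 0.0873, 0.0873]  mean=-1.6053  Neff=8.7937  idx=[0, 1, 2, 3, 4, 5, 5, 7, 8]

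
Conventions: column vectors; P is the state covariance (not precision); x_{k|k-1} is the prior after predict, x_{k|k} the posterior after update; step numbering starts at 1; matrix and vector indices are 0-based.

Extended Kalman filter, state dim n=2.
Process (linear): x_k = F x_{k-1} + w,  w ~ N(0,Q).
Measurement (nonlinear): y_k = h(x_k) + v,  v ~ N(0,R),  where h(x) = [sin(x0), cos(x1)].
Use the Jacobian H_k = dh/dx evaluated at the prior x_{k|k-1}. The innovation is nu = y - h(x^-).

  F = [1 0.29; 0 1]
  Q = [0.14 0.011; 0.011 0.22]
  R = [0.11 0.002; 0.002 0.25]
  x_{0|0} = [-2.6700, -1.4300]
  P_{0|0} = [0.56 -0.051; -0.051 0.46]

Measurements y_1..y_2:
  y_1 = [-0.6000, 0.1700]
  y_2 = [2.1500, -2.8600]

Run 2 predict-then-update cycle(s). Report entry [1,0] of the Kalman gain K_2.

K[1,0] = -0.0768

step 1: x^-=[-3.0847, -1.4300]  P^-=[0.7091 0.0934; 0.0934 0.6800]  H_jac=[-0.9984 0.0000; 0.0000 0.9901]  S=[0.8168 -0.0903; -0.0903 0.9166]  K=[-0.8650 0.0156; -0.0333 0.7312]  nu=[-0.5431, 0.0297]  x^+=[-2.6144, -1.3902]  P^+=[0.0953 0.0022; 0.0022 0.1846]
step 2: x^-=[-3.0176, -1.3902]  P^-=[0.2521 0.0667; 0.0667 0.4046]  H_jac=[-0.9923 0.0000; 0.0000 0.9837]  S=[0.3582 -0.0631; -0.0631 0.6415]  K=[-0.6923 0.0342; -0.0768 0.6128]  nu=[2.2737, -3.0396]  x^+=[-4.6955, -3.4277]  P^+=[0.0767 0.0073; 0.0073 0.1556]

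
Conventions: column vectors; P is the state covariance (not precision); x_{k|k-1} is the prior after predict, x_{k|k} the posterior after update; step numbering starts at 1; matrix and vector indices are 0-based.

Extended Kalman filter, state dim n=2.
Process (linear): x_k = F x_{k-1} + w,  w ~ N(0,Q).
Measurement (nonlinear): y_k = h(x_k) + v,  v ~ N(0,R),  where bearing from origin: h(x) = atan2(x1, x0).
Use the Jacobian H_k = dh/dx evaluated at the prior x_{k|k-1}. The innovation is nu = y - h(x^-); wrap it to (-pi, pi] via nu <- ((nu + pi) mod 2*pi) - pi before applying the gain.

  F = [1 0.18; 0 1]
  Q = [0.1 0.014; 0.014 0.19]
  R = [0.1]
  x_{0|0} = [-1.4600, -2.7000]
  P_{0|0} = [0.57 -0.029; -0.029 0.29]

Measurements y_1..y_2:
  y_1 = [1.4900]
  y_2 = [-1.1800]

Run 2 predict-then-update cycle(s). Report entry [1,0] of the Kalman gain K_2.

step 1: x^-=[-1.9460, -2.7000]  P^-=[0.6690 0.0372; 0.0372 0.4800]  H_jac=[0.2438 -0.1757]  S=[0.1514]  K=[1.0340; -0.4972]  nu=[-2.5979]  x^+=[-4.6322, -1.4084]  P^+=[0.5071 0.1150; 0.1150 0.4426]
step 2: x^-=[-4.8858, -1.4084]  P^-=[0.6629 0.2087; 0.2087 0.6326]  H_jac=[0.0545 -0.1890]  S=[0.1203]  K=[-0.0277; -0.8995]  nu=[1.6809]  x^+=[-4.9323, -2.9204]  P^+=[0.6628 0.2057; 0.2057 0.5353]

K[1,0] = -0.8995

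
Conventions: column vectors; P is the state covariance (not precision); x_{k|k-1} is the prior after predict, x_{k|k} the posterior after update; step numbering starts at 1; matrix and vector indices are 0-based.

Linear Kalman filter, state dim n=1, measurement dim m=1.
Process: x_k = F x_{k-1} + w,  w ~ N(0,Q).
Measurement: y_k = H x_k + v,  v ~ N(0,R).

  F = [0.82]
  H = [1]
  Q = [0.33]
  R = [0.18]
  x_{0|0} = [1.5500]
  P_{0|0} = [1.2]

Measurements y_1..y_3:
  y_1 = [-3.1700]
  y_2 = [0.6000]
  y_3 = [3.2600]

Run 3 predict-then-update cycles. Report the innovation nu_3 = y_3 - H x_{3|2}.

step 1: x^-=[1.2710]  P^-=[1.1369]  S=[1.3169]  K=[0.8633]  nu=[-4.4410]  x^+=[-2.5630]  P^+=[0.1554]
step 2: x^-=[-2.1016]  P^-=[0.4345]  S=[0.6145]  K=[0.7071]  nu=[2.7016]  x^+=[-0.1914]  P^+=[0.1273]
step 3: x^-=[-0.1569]  P^-=[0.4156]  S=[0.5956]  K=[0.6978]  nu=[3.4169]  x^+=[2.2273]  P^+=[0.1256]

innov = [3.4169]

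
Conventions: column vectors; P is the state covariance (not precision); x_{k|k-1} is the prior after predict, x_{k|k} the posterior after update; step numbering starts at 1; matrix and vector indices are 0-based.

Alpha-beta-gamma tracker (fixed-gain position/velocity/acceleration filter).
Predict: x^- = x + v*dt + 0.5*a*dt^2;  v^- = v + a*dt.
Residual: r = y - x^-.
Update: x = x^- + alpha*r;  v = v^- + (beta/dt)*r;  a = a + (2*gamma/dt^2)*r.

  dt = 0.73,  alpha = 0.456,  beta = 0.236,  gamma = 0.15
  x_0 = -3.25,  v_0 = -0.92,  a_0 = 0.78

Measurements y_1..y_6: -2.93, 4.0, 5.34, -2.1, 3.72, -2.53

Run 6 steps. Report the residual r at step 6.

step 1: x_pred=-3.7138  r=0.7838  x^+=-3.3564  v^+=-0.0972  a^+=1.2212
step 2: x_pred=-3.1019  r=7.1019  x^+=0.1365  v^+=3.0903  a^+=5.2193
step 3: x_pred=3.7831  r=1.5569  x^+=4.4931  v^+=7.4037  a^+=6.0958
step 4: x_pred=11.5220  r=-13.6220  x^+=5.3103  v^+=7.4498  a^+=-1.5728
step 5: x_pred=10.3296  r=-6.6096  x^+=7.3156  v^+=4.1648  a^+=-5.2937
step 6: x_pred=8.9454  r=-11.4754  x^+=3.7126  v^+=-3.4095  a^+=-11.7539

resid = -11.4754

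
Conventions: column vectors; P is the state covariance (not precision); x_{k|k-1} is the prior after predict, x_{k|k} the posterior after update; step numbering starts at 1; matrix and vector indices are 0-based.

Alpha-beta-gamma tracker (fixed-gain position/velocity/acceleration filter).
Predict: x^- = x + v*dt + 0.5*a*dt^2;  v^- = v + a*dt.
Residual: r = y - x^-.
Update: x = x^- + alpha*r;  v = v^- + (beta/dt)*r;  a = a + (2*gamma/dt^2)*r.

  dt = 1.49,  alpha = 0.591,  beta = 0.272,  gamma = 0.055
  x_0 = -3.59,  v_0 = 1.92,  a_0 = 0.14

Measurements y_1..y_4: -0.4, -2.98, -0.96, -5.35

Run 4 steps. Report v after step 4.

step 1: x_pred=-0.5738  r=0.1738  x^+=-0.4711  v^+=2.1603  a^+=0.1486
step 2: x_pred=2.9128  r=-5.8928  x^+=-0.5699  v^+=1.3060  a^+=-0.1434
step 3: x_pred=1.2170  r=-2.1770  x^+=-0.0696  v^+=0.6950  a^+=-0.2512
step 4: x_pred=0.6871  r=-6.0371  x^+=-2.8808  v^+=-0.7814  a^+=-0.5503

v_post = -0.7814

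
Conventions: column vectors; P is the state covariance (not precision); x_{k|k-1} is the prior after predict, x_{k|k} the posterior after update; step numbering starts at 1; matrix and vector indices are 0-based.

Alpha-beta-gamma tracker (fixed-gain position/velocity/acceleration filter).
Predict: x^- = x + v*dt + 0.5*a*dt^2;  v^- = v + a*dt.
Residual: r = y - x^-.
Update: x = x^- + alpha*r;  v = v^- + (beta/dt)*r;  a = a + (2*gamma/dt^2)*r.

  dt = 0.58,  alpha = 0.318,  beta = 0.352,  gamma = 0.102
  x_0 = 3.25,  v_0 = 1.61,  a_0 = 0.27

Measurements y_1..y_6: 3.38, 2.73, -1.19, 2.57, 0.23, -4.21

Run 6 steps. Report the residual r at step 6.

step 1: x_pred=4.2292  r=-0.8492  x^+=3.9592  v^+=1.2512  a^+=-0.2450
step 2: x_pred=4.6437  r=-1.9137  x^+=4.0351  v^+=-0.0523  a^+=-1.4055
step 3: x_pred=3.7684  r=-4.9584  x^+=2.1916  v^+=-3.8767  a^+=-4.4123
step 4: x_pred=-0.7990  r=3.3690  x^+=0.2723  v^+=-4.3912  a^+=-2.3693
step 5: x_pred=-2.6731  r=2.9031  x^+=-1.7499  v^+=-4.0035  a^+=-0.6088
step 6: x_pred=-4.1744  r=-0.0356  x^+=-4.1857  v^+=-4.3783  a^+=-0.6304

resid = -0.0356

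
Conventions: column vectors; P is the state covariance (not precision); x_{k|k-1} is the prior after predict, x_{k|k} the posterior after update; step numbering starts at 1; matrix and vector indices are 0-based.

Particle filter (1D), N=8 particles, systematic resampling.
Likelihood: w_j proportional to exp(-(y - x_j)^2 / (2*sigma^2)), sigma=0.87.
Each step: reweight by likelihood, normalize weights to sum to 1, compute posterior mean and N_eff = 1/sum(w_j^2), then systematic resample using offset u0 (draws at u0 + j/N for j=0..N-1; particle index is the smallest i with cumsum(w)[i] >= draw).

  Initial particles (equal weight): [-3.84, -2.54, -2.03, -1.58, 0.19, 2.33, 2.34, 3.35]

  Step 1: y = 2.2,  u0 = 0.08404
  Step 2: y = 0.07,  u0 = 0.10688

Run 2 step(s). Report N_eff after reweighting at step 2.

N_eff = 6.0950

step 1: w=[0.0000, 0.0000, 0.0000, 0.0000, 0.0282, 0.4015, 0.4008, 0.1695]  mean=2.4465  Neff=2.8459  idx=[5, 5, 5, 6, 6, 6, 7, 7]
step 2: w=[0.1678, 0.1678, 0.1678, 0.1629, 0.1629, 0.1629, 0.0040, 0.0040]  mean=2.3431  Neff=6.0950  idx=[0, 1, 2, 2, 3, 4, 5, 5]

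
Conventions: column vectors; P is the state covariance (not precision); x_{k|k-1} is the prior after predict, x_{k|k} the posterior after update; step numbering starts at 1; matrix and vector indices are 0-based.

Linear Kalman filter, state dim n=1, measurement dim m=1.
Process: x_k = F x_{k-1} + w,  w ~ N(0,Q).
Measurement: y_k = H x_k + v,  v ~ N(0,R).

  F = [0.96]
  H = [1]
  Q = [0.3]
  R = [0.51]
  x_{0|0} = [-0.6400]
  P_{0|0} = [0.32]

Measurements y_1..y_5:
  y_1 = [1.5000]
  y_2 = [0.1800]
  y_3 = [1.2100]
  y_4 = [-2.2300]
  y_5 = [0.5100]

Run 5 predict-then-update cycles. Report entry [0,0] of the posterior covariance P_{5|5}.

P_post[0,0] = 0.2628

step 1: x^-=[-0.6144]  P^-=[0.5949]  S=[1.1049]  K=[0.5384]  nu=[2.1144]  x^+=[0.5240]  P^+=[0.2746]
step 2: x^-=[0.5031]  P^-=[0.5531]  S=[1.0631]  K=[0.5203]  nu=[-0.3231]  x^+=[0.3350]  P^+=[0.2653]
step 3: x^-=[0.3216]  P^-=[0.5445]  S=[1.0545]  K=[0.5164]  nu=[0.8884]  x^+=[0.7803]  P^+=[0.2633]
step 4: x^-=[0.7491]  P^-=[0.5427]  S=[1.0527]  K=[0.5155]  nu=[-2.9791]  x^+=[-0.7867]  P^+=[0.2629]
step 5: x^-=[-0.7552]  P^-=[0.5423]  S=[1.0523]  K=[0.5154]  nu=[1.2652]  x^+=[-0.1032]  P^+=[0.2628]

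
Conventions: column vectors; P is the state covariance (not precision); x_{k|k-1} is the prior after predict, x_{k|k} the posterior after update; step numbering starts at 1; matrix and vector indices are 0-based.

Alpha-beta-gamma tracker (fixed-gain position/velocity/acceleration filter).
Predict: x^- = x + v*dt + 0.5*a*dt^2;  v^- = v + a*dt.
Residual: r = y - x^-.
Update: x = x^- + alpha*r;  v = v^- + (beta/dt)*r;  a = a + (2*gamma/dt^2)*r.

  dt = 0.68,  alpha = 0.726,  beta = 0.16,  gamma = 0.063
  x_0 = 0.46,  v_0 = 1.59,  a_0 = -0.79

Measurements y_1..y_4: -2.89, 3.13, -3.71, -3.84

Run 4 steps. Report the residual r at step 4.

step 1: x_pred=1.3586  r=-4.2486  x^+=-1.7259  v^+=0.0531  a^+=-1.9477
step 2: x_pred=-2.1401  r=5.2701  x^+=1.6860  v^+=-0.0313  a^+=-0.5116
step 3: x_pred=1.5464  r=-5.2564  x^+=-2.2697  v^+=-1.6160  a^+=-1.9440
step 4: x_pred=-3.8181  r=-0.0219  x^+=-3.8340  v^+=-2.9431  a^+=-1.9500

resid = -0.0219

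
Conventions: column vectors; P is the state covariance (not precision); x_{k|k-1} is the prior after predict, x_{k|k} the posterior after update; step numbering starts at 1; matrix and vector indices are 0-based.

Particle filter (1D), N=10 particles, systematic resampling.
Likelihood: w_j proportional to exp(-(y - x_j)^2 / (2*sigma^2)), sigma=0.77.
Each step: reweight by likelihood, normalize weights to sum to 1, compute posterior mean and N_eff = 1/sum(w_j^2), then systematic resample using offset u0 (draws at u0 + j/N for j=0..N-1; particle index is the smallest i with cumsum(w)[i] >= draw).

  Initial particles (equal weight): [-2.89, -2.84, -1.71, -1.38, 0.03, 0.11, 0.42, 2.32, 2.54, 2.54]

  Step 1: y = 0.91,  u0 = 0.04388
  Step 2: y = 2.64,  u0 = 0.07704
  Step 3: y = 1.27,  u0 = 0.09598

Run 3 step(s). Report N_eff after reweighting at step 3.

step 1: w=[0.0000, 0.0000, 0.0013, 0.0051, 0.2229, 0.2496, 0.3498, 0.0801, 0.0456, 0.0456]  mean=0.5890  Neff=4.0826  idx=[4, 4, 5, 5, 5, 6, 6, 6, 7, 8]
step 2: w=[0.0016, 0.0016, 0.0023, 0.0023, 0.0023, 0.0079, 0.0079, 0.0079, 0.4642, 0.5019]  mean=2.3626  Neff=2.1386  idx=[8, 8, 8, 8, 8, 9, 9, 9, 9, 9]
step 3: w=[0.1212, 0.1212, 0.1212, 0.1212, 0.1212, 0.0788, 0.0788, 0.0788, 0.0788, 0.0788]  mean=2.4067  Neff=9.5701  idx=[0, 1, 2, 3, 4, 4, 6, 7, 8, 9]

N_eff = 9.5701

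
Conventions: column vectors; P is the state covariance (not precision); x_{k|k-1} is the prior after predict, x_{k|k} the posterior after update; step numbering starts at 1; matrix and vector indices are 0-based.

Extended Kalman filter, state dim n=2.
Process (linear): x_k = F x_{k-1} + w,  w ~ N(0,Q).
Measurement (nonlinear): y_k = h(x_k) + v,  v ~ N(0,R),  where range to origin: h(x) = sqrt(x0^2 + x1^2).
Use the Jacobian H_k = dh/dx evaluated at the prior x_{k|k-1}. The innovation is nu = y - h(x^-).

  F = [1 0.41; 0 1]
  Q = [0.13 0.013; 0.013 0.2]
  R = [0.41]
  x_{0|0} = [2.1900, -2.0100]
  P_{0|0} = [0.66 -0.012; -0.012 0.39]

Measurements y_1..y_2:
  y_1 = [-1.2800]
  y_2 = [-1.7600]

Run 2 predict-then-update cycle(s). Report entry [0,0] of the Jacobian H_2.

step 1: x^-=[1.3659, -2.0100]  P^-=[0.8457 0.1609; 0.1609 0.5900]  H_jac=[0.5621 -0.8271]  S=[0.9312]  K=[0.3676; -0.4269]  nu=[-3.7102]  x^+=[0.0022, -0.4260]  P^+=[0.7199 0.3070; 0.3070 0.4203]
step 2: x^-=[-0.1725, -0.4260]  P^-=[1.1723 0.4923; 0.4923 0.6203]  H_jac=[-0.3752 -0.9269]  S=[1.4505]  K=[-0.6179; -0.5237]  nu=[-2.2196]  x^+=[1.1990, 0.7365]  P^+=[0.6185 0.0229; 0.0229 0.2224]

H_jac[0,0] = -0.3752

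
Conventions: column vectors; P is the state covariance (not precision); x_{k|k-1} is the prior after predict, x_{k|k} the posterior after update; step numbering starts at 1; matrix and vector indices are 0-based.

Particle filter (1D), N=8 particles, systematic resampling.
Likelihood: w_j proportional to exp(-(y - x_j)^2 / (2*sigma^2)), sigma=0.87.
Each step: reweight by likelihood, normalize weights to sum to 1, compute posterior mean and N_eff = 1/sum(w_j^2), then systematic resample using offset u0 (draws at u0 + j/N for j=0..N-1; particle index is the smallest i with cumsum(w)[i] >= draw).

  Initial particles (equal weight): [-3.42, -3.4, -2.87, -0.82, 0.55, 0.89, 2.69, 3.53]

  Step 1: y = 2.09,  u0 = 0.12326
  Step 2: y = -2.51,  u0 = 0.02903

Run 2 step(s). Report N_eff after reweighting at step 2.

N_eff = 1.4444

step 1: w=[0.0000, 0.0000, 0.0000, 0.0023, 0.1272, 0.2353, 0.4803, 0.1549]  mean=2.1163  Neff=3.0649  idx=[4, 5, 6, 6, 6, 6, 7, 7]
step 2: w=[0.8101, 0.1899, 0.0000, 0.0000, 0.0000, 0.0000, 0.0000, 0.0000]  mean=0.6146  Neff=1.4444  idx=[0, 0, 0, 0, 0, 0, 0, 1]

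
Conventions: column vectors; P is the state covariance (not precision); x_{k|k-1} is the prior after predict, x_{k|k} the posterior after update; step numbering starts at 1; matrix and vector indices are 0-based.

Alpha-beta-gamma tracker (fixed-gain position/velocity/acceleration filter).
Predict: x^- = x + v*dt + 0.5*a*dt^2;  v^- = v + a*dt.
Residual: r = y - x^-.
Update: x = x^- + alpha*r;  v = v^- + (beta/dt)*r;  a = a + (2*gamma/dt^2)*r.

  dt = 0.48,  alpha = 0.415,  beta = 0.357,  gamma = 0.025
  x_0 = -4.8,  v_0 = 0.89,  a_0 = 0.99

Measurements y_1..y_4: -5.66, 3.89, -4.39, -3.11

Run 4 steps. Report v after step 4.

step 1: x_pred=-4.2588  r=-1.4012  x^+=-4.8403  v^+=0.3230  a^+=0.6859
step 2: x_pred=-4.6062  r=8.4962  x^+=-1.0803  v^+=6.9713  a^+=2.5297
step 3: x_pred=2.5574  r=-6.9474  x^+=-0.3258  v^+=3.0185  a^+=1.0220
step 4: x_pred=1.2408  r=-4.3508  x^+=-0.5648  v^+=0.2731  a^+=0.0778

v_post = 0.2731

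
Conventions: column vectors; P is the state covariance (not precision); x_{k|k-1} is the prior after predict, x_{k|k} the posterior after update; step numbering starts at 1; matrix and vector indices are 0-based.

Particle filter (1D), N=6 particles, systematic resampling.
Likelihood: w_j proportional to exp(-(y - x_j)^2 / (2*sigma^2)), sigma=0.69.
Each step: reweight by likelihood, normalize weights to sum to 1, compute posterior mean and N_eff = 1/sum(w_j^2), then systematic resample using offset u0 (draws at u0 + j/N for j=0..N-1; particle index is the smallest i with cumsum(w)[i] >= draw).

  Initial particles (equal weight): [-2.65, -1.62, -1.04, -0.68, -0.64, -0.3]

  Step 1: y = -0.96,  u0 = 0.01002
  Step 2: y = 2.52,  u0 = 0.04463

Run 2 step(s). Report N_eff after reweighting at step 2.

N_eff = 3.2084

step 1: w=[0.0121, 0.1533, 0.2406, 0.2231, 0.2176, 0.1533]  mean=-0.8676  Neff=4.9463  idx=[0, 2, 2, 3, 4, 4]
step 2: w=[0.0000, 0.0206, 0.0206, 0.2654, 0.3467, 0.3467]  mean=-0.6671  Neff=3.2084  idx=[3, 3, 4, 4, 5, 5]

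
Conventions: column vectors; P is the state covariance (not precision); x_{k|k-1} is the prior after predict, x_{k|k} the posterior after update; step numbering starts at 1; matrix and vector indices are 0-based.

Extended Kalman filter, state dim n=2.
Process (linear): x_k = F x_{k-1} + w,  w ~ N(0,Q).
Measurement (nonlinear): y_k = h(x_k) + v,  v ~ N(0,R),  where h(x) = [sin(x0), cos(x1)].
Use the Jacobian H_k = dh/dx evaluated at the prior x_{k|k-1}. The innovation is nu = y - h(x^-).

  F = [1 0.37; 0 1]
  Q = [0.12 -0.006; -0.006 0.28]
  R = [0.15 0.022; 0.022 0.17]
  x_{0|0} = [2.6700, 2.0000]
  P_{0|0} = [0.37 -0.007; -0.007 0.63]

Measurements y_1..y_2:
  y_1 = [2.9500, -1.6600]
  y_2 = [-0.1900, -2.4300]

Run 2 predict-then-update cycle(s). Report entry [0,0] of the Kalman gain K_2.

step 1: x^-=[3.4100, 2.0000]  P^-=[0.5711 0.2201; 0.2201 0.9100]  H_jac=[-0.9642 0.0000; 0.0000 -0.9093]  S=[0.6809 0.2150; 0.2150 0.9224]  K=[-0.7989 -0.0308; -0.0307 -0.8899]  nu=[3.2152, -1.2439]  x^+=[0.8795, 3.0082]  P^+=[0.1250 0.0251; 0.0251 0.1671]
step 2: x^-=[1.9925, 3.0082]  P^-=[0.2864 0.0809; 0.0809 0.4471]  H_jac=[-0.4093 0.0000; 0.0000 -0.1330]  S=[0.1980 0.0264; 0.0264 0.1779]  K=[-0.5959 0.0279; -0.1252 -0.3158]  nu=[-1.1024, -1.4389]  x^+=[2.6093, 3.6005]  P^+=[0.2169 0.0628; 0.0628 0.4242]

K[0,0] = -0.5959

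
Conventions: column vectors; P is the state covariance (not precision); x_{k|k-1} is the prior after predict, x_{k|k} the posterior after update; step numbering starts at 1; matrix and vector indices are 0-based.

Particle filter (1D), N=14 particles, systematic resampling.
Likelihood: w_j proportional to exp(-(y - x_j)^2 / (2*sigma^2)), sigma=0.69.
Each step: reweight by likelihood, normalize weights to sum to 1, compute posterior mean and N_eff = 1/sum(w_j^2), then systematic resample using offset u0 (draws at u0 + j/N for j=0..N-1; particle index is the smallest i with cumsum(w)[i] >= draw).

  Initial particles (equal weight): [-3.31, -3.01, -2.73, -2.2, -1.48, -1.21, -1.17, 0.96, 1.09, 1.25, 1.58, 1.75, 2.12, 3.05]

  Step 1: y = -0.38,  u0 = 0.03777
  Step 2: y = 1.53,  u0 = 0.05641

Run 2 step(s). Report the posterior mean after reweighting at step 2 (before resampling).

post_mean = 1.1090

step 1: w=[0.0001, 0.0004, 0.0018, 0.0185, 0.1687, 0.2915, 0.3121, 0.0912, 0.0621, 0.0369, 0.0106, 0.0051, 0.0008, 0.0000]  mean=-0.7858  Neff=4.4470  idx=[4, 4, 4, 5, 5, 5, 5, 6, 6, 6, 6, 7, 8, 9]
step 2: w=[0.0000, 0.0000, 0.0000, 0.0002, 0.0002, 0.0002, 0.0002, 0.0002, 0.0002, 0.0002, 0.0002, 0.2900, 0.3329, 0.3757]  mean=1.1090  Neff=2.9760  idx=[11, 11, 11, 11, 12, 12, 12, 12, 13, 13, 13, 13, 13, 13]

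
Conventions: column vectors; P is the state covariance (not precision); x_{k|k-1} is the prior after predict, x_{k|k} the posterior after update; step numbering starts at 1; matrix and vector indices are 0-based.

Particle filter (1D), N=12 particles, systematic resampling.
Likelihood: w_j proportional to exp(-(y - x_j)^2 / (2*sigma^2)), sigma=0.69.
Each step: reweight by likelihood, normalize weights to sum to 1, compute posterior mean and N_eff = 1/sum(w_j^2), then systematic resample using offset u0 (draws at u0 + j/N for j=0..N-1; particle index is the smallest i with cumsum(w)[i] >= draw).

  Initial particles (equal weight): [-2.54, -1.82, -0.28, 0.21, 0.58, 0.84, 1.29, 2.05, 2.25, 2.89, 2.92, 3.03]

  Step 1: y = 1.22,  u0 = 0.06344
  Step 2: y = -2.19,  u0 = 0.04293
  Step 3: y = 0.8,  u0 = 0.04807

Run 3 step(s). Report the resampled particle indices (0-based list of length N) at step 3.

step 1: w=[0.0000, 0.0000, 0.0242, 0.0881, 0.1673, 0.2210, 0.2559, 0.1248, 0.0844, 0.0137, 0.0124, 0.0082]  mean=1.1709  Neff=5.7557  idx=[3, 4, 4, 5, 5, 5, 6, 6, 6, 7, 8, 10]
step 2: w=[0.7382, 0.0990, 0.0990, 0.0203, 0.0203, 0.0203, 0.0009, 0.0009, 0.0009, 0.0000, 0.0000, 0.0000]  mean=0.3247  Neff=1.7675  idx=[0, 0, 0, 0, 0, 0, 0, 0, 0, 1, 2, 4]
step 3: w=[0.0759, 0.0759, 0.0759, 0.0759, 0.0759, 0.0759, 0.0759, 0.0759, 0.0759, 0.1039, 0.1039, 0.1092]  mean=0.3557  Neff=11.7162  idx=[0, 1, 2, 3, 5, 6, 7, 8, 9, 10, 10, 11]

resampled_idx = [0, 1, 2, 3, 5, 6, 7, 8, 9, 10, 10, 11]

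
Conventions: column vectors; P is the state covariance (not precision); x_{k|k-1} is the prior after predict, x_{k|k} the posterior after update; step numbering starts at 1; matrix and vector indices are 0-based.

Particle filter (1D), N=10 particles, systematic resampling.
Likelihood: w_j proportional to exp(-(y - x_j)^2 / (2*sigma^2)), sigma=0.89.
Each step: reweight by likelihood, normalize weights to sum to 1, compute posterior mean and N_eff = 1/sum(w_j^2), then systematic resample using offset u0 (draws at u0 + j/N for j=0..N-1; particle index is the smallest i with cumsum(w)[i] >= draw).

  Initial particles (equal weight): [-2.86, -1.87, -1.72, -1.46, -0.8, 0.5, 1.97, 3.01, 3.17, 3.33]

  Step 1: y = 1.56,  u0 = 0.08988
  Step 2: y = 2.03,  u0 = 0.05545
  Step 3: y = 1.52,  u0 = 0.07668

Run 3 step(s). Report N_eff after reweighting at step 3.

step 1: w=[0.0000, 0.0003, 0.0006, 0.0016, 0.0147, 0.2431, 0.4443, 0.1310, 0.0962, 0.0684]  mean=1.9082  Neff=3.4751  idx=[5, 5, 6, 6, 6, 6, 6, 7, 8, 9]
step 2: w=[0.0337, 0.0337, 0.1473, 0.1473, 0.1473, 0.1473, 0.1473, 0.0805, 0.0650, 0.0508]  mean=2.1018  Neff=8.0647  idx=[1, 2, 3, 3, 4, 5, 5, 6, 7, 9]
step 3: w=[0.0735, 0.1248, 0.1248, 0.1248, 0.1248, 0.1248, 0.1248, 0.1248, 0.0349, 0.0179]  mean=1.9226  Neff=8.6225  idx=[1, 1, 2, 3, 4, 5, 5, 6, 7, 8]

N_eff = 8.6225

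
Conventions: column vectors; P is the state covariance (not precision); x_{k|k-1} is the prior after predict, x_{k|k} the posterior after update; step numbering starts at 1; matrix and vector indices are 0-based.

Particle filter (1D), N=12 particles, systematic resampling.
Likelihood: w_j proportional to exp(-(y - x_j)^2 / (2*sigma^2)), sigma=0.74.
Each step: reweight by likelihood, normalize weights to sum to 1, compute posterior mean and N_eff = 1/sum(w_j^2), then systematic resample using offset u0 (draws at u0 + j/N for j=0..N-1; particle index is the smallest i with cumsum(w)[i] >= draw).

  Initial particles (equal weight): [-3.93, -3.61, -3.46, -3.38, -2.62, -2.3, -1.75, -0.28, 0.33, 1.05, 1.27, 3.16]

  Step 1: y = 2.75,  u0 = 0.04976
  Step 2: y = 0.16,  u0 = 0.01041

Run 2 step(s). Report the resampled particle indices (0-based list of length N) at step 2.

resampled_idx = [0, 0, 0, 0, 0, 0, 0, 0, 1, 1, 1, 1]

step 1: w=[0.0000, 0.0000, 0.0000, 0.0000, 0.0000, 0.0000, 0.0000, 0.0002, 0.0045, 0.0668, 0.1265, 0.8020]  mean=2.7665  Neff=1.5068  idx=[9, 10, 11, 11, 11, 11, 11, 11, 11, 11, 11, 11]
step 2: w=[0.5971, 0.3996, 0.0003, 0.0003, 0.0003, 0.0003, 0.0003, 0.0003, 0.0003, 0.0003, 0.0003, 0.0003]  mean=1.1449  Neff=1.9372  idx=[0, 0, 0, 0, 0, 0, 0, 0, 1, 1, 1, 1]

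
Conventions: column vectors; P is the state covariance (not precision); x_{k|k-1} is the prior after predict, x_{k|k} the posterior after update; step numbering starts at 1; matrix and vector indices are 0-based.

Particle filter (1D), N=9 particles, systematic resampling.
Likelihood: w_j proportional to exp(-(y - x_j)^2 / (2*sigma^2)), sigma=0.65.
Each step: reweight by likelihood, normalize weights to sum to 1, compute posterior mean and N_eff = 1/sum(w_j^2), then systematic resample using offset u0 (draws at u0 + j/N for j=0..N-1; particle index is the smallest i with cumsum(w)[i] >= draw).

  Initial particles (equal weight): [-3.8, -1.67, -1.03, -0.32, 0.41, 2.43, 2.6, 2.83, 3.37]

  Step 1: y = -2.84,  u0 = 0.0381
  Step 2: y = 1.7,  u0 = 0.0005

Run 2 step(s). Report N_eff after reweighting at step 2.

N_eff = 3.0000

step 1: w=[0.6052, 0.3565, 0.0373, 0.0010, 0.0000, 0.0000, 0.0000, 0.0000, 0.0000]  mean=-2.9339  Neff=2.0211  idx=[0, 0, 0, 0, 0, 0, 1, 1, 1]
step 2: w=[0.0000, 0.0000, 0.0000, 0.0000, 0.0000, 0.0000, 0.3333, 0.3333, 0.3333]  mean=-1.6700  Neff=3.0000  idx=[6, 6, 6, 7, 7, 7, 8, 8, 8]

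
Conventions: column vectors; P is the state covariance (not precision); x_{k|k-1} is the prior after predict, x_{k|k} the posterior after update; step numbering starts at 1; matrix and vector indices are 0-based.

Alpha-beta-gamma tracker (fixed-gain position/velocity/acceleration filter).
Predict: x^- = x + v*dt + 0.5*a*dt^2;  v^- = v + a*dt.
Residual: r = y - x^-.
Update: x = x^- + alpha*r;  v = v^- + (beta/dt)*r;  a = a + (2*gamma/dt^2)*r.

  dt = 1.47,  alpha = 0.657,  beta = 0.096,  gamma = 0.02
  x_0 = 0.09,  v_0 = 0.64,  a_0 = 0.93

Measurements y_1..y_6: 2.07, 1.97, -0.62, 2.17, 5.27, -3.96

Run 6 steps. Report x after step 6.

step 1: x_pred=2.0356  r=0.0344  x^+=2.0582  v^+=2.0093  a^+=0.9306
step 2: x_pred=6.0175  r=-4.0475  x^+=3.3583  v^+=3.1131  a^+=0.8557
step 3: x_pred=8.8590  r=-9.4790  x^+=2.6313  v^+=3.7519  a^+=0.6803
step 4: x_pred=8.8816  r=-6.7116  x^+=4.4721  v^+=4.3136  a^+=0.5560
step 5: x_pred=11.4138  r=-6.1438  x^+=7.3773  v^+=4.7297  a^+=0.4423
step 6: x_pred=14.8078  r=-18.7678  x^+=2.4774  v^+=4.1542  a^+=0.0949

x_post = 2.4774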